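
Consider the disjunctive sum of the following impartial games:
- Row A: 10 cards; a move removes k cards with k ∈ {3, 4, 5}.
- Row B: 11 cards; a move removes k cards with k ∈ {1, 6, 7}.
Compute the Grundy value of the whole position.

Grundy values for row A (subtraction set {3, 4, 5}):
g(0) = mex{} = 0
g(1) = mex{} = 0
g(2) = mex{} = 0
g(3) = mex{0} = 1
g(4) = mex{0} = 1
g(5) = mex{0} = 1
g(6) = mex{0,1} = 2
g(7) = mex{0,1} = 2
g(8) = mex{1} = 0
g(9) = mex{1,2} = 0
g(10) = mex{1,2} = 0
So g(10) = 0.
For row B, compute g(0), g(1), … with moves {1, 6, 7}:
k:     0  1  2  3  4  5  6  7  8  9 10 11
g(k):  0  1  0  1  0  1  2  3  2  3  2  3
So g(11) = 3.
By the Sprague-Grundy theorem, the Grundy value of a sum of independent games is the XOR of the component values.
Combined value = 0 ⊕ 3 = 3.

3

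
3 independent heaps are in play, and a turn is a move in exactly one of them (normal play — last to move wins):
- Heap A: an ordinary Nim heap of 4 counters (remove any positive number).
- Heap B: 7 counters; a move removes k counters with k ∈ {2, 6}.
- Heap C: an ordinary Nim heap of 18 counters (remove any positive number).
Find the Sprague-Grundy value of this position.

23

Heap A is a plain Nim heap of size 4, so its Grundy value is 4.
For heap B, compute g(0), g(1), … with moves {2, 6}:
k:     0  1  2  3  4  5  6  7
g(k):  0  0  1  1  0  0  1  1
So g(7) = 1.
Heap C is a plain Nim heap of size 18, so its Grundy value is 18.
The value of a disjunctive sum is the nim-sum of the parts.
Combined value = 4 XOR 1 XOR 18 = 23.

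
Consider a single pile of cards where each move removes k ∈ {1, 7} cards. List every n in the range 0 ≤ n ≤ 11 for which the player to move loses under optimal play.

Grundy values for subtraction set {1, 7}:
k:     0  1  2  3  4  5  6  7  8  9 10 11
g(k):  0  1  0  1  0  1  0  1  0  1  0  1
The P-positions (g = 0) in 0..11 are 0, 2, 4, 6, 8, 10.

0, 2, 4, 6, 8, 10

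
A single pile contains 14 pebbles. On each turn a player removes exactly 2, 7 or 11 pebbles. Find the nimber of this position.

0

Build the Grundy sequence with g(k) = mex{g(k−s) : s ∈ {2, 7, 11}, s ≤ k}:
k:     0  1  2  3  4  5  6  7  8  9 10 11 12 13 14
g(k):  0  0  1  1  0  0  1  1  2  0  0  1  1  0  0
So g(14) = 0.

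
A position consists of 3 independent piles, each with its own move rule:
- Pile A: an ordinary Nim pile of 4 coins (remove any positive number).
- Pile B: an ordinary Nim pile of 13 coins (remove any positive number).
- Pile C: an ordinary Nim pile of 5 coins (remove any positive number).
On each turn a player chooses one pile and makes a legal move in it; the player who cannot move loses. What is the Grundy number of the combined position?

12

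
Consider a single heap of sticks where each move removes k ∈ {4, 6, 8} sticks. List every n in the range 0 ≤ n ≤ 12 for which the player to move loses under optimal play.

0, 1, 2, 3, 12

Grundy values for subtraction set {4, 6, 8}:
g(0) = mex{} = 0
g(1) = mex{} = 0
g(2) = mex{} = 0
g(3) = mex{} = 0
g(4) = mex{0} = 1
g(5) = mex{0} = 1
g(6) = mex{0} = 1
g(7) = mex{0} = 1
g(8) = mex{0,1} = 2
g(9) = mex{0,1} = 2
g(10) = mex{0,1} = 2
g(11) = mex{0,1} = 2
g(12) = mex{1,2} = 0
The P-positions (g = 0) in 0..12 are 0, 1, 2, 3, 12.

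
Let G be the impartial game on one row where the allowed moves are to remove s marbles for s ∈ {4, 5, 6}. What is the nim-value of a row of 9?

Build the Grundy sequence with g(k) = mex{g(k−s) : s ∈ {4, 5, 6}, s ≤ k}:
g(0) = mex{} = 0
g(1) = mex{} = 0
g(2) = mex{} = 0
g(3) = mex{} = 0
g(4) = mex{0} = 1
g(5) = mex{0} = 1
g(6) = mex{0} = 1
g(7) = mex{0} = 1
g(8) = mex{0,1} = 2
g(9) = mex{0,1} = 2
So g(9) = 2.

2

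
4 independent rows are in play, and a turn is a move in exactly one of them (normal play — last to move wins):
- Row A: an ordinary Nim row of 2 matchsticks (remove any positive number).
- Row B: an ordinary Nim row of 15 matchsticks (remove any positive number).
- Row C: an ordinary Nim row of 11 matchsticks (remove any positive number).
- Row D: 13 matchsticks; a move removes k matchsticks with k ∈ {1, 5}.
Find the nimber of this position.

Row A is a plain Nim row of size 2, so its Grundy value is 2.
Row B is a plain Nim row of size 15, so its Grundy value is 15.
Row C is a plain Nim row of size 11, so its Grundy value is 11.
Build the Grundy sequence for row D with g(k) = mex{g(k−s) : s ∈ {1, 5}, s ≤ k}:
k:     0  1  2  3  4  5  6  7  8  9 10 11 12 13
g(k):  0  1  0  1  0  1  0  1  0  1  0  1  0  1
So g(13) = 1.
The value of a disjunctive sum is the nim-sum of the parts.
Combined value = 2 XOR 15 XOR 11 XOR 1 = 7.

7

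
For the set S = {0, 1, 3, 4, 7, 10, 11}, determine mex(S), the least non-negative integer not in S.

The values 0, 1 are all present; 2 is the first non-negative integer missing from the set.

2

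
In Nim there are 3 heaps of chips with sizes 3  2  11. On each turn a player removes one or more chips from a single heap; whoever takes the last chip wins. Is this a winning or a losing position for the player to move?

Winning position

Nim-sum: 3 ^ 2 ^ 11 = 10.
The nim-sum is 10 ≠ 0, so this is an N-position: the player to move can win.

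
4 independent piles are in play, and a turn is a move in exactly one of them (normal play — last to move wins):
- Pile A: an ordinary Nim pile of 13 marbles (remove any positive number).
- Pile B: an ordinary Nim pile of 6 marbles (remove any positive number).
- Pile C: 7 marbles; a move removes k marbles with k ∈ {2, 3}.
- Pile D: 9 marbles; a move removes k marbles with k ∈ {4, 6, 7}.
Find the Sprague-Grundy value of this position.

8

Pile A is a plain Nim pile of size 13, so its Grundy value is 13.
Pile B is a plain Nim pile of size 6, so its Grundy value is 6.
For pile C, compute g(0), g(1), … with moves {2, 3}:
k:     0  1  2  3  4  5  6  7
g(k):  0  0  1  1  2  0  0  1
So g(7) = 1.
For pile D, compute g(0), g(1), … with moves {4, 6, 7}:
g(0) = mex{} = 0
g(1) = mex{} = 0
g(2) = mex{} = 0
g(3) = mex{} = 0
g(4) = mex{0} = 1
g(5) = mex{0} = 1
g(6) = mex{0} = 1
g(7) = mex{0} = 1
g(8) = mex{0,1} = 2
g(9) = mex{0,1} = 2
So g(9) = 2.
By the Sprague-Grundy theorem, the Grundy value of a sum of independent games is the XOR of the component values.
Combined value = 13 ⊕ 6 ⊕ 1 ⊕ 2 = 8.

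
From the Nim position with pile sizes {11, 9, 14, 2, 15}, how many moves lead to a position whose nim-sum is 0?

3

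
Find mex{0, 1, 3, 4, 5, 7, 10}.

2

The values 0, 1 are all present; 2 is the first non-negative integer missing from the set.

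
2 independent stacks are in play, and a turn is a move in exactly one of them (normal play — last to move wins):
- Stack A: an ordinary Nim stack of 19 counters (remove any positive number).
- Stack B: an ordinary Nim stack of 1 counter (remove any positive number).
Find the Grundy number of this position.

Stack A is a plain Nim stack of size 19, so its Grundy value is 19.
Stack B is a plain Nim stack of size 1, so its Grundy value is 1.
By the Sprague-Grundy theorem, the Grundy value of a sum of independent games is the XOR of the component values.
Combined value = 19 XOR 1 = 18.

18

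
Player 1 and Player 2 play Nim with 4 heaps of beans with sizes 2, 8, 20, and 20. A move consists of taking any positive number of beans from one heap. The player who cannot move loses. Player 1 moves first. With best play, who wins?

Player 1 wins

Write each in binary and XOR column by column:
  00010  (2)
  01000  (8)
  10100  (20)
  10100  (20)
  -----
  01010  (10)
The nim-sum is 10 ≠ 0, so this is an N-position: the player to move can win; Player 1 has a winning move.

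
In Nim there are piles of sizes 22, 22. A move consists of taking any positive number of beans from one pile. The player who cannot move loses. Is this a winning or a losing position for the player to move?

Losing position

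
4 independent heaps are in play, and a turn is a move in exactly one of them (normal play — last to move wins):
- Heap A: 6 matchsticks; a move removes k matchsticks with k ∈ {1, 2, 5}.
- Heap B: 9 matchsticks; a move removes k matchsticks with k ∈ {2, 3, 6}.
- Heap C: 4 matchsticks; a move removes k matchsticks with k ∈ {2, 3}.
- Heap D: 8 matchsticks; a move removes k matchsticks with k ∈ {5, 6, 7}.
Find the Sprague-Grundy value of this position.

For heap A, compute g(0), g(1), … with moves {1, 2, 5}:
g(0) = mex{} = 0
g(1) = mex{0} = 1
g(2) = mex{0,1} = 2
g(3) = mex{1,2} = 0
g(4) = mex{0,2} = 1
g(5) = mex{0,1} = 2
g(6) = mex{1,2} = 0
So g(6) = 0.
Build the Grundy sequence for heap B with g(k) = mex{g(k−s) : s ∈ {2, 3, 6}, s ≤ k}:
g(0) = mex{} = 0
g(1) = mex{} = 0
g(2) = mex{0} = 1
g(3) = mex{0} = 1
g(4) = mex{0,1} = 2
g(5) = mex{1} = 0
g(6) = mex{0,1,2} = 3
g(7) = mex{0,2} = 1
g(8) = mex{0,1,3} = 2
g(9) = mex{1,3} = 0
So g(9) = 0.
For heap C, compute g(0), g(1), … with moves {2, 3}:
k:     0  1  2  3  4
g(k):  0  0  1  1  2
So g(4) = 2.
Grundy values for heap D (subtraction set {5, 6, 7}):
k:     0  1  2  3  4  5  6  7  8
g(k):  0  0  0  0  0  1  1  1  1
So g(8) = 1.
By the Sprague-Grundy theorem, the Grundy value of a sum of independent games is the XOR of the component values.
Combined value = 0 ⊕ 0 ⊕ 2 ⊕ 1 = 3.

3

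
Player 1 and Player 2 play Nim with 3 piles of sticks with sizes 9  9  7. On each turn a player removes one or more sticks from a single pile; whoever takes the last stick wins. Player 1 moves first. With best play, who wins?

Player 1 wins

Compute the nim-sum pairwise:
9 ^ 9 = 0
0 ^ 7 = 7
The nim-sum is 7 ≠ 0, so this is an N-position: the player to move can win; Player 1 has a winning move.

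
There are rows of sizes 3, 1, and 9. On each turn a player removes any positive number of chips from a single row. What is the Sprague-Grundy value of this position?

Nim-sum: 3 ⊕ 1 ⊕ 9 = 11.

11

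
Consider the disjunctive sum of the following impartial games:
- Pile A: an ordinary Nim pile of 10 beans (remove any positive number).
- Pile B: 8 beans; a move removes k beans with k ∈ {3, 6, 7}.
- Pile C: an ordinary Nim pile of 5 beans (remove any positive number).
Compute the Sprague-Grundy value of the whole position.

13

Pile A is a plain Nim pile of size 10, so its Grundy value is 10.
For pile B, compute g(0), g(1), … with moves {3, 6, 7}:
k:     0  1  2  3  4  5  6  7  8
g(k):  0  0  0  1  1  1  2  2  2
So g(8) = 2.
Pile C is a plain Nim pile of size 5, so its Grundy value is 5.
By the Sprague-Grundy theorem, the Grundy value of a sum of independent games is the XOR of the component values.
Combined value = 10 XOR 2 XOR 5 = 13.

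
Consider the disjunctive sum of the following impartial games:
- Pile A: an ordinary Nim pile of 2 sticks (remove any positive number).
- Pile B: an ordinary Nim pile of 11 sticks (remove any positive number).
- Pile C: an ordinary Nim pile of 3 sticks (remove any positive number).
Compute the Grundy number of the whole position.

10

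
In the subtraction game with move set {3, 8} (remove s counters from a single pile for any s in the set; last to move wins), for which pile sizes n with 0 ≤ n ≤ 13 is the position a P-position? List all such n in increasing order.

0, 1, 2, 6, 7, 11, 12, 13

Build the Grundy sequence with g(k) = mex{g(k−s) : s ∈ {3, 8}, s ≤ k}:
g(0) = mex{} = 0
g(1) = mex{} = 0
g(2) = mex{} = 0
g(3) = mex{0} = 1
g(4) = mex{0} = 1
g(5) = mex{0} = 1
g(6) = mex{1} = 0
g(7) = mex{1} = 0
g(8) = mex{0,1} = 2
g(9) = mex{0} = 1
g(10) = mex{0} = 1
g(11) = mex{1,2} = 0
g(12) = mex{1} = 0
g(13) = mex{1} = 0
The P-positions (g = 0) in 0..13 are 0, 1, 2, 6, 7, 11, 12, 13.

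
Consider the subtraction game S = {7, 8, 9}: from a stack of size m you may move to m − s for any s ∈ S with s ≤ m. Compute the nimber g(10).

1

Compute g(0), g(1), … for moves {7, 8, 9}:
g(0) = mex{} = 0
g(1) = mex{} = 0
g(2) = mex{} = 0
g(3) = mex{} = 0
g(4) = mex{} = 0
g(5) = mex{} = 0
g(6) = mex{} = 0
g(7) = mex{0} = 1
g(8) = mex{0} = 1
g(9) = mex{0} = 1
g(10) = mex{0} = 1
So g(10) = 1.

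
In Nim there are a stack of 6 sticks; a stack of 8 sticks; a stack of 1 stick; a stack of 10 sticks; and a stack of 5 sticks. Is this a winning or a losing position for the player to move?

Losing position

Compute the nim-sum pairwise:
6 ^ 8 = 14
14 ^ 1 = 15
15 ^ 10 = 5
5 ^ 5 = 0
The nim-sum is 0, so this is a P-position: the player to move is in a losing position under optimal play.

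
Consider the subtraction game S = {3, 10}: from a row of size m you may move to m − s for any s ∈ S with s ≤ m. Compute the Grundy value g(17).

1

Compute g(0), g(1), … for moves {3, 10}:
k:     0  1  2  3  4  5  6  7  8  9 10 11 12 13 14 15 16 17
g(k):  0  0  0  1  1  1  0  0  0  1  1  1  2  0  0  0  1  1
So g(17) = 1.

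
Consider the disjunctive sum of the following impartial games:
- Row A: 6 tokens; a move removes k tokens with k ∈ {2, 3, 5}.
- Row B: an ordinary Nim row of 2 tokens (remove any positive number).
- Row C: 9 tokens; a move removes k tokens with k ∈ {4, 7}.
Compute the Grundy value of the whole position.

3

Build the Grundy sequence for row A with g(k) = mex{g(k−s) : s ∈ {2, 3, 5}, s ≤ k}:
g(0) = mex{} = 0
g(1) = mex{} = 0
g(2) = mex{0} = 1
g(3) = mex{0} = 1
g(4) = mex{0,1} = 2
g(5) = mex{0,1} = 2
g(6) = mex{0,1,2} = 3
So g(6) = 3.
Row B is a plain Nim row of size 2, so its Grundy value is 2.
For row C, compute g(0), g(1), … with moves {4, 7}:
k:     0  1  2  3  4  5  6  7  8  9
g(k):  0  0  0  0  1  1  1  1  2  2
So g(9) = 2.
The value of a disjunctive sum is the nim-sum of the parts.
Combined value = 3 XOR 2 XOR 2 = 3.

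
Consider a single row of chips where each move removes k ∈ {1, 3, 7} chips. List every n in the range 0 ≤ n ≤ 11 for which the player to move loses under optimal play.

Grundy values for subtraction set {1, 3, 7}:
k:     0  1  2  3  4  5  6  7  8  9 10 11
g(k):  0  1  0  1  0  1  0  1  0  1  0  1
The P-positions (g = 0) in 0..11 are 0, 2, 4, 6, 8, 10.

0, 2, 4, 6, 8, 10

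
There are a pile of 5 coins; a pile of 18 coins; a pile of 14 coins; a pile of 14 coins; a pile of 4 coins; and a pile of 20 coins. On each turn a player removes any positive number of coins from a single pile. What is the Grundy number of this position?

7

Compute the nim-sum pairwise:
5 ^ 18 = 23
23 ^ 14 = 25
25 ^ 14 = 23
23 ^ 4 = 19
19 ^ 20 = 7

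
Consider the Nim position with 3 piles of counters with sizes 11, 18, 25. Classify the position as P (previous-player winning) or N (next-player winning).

Compute the nim-sum pairwise:
11 ⊕ 18 = 25
25 ⊕ 25 = 0
The nim-sum is 0, so this is a P-position: the player to move is in a losing position under optimal play.

P-position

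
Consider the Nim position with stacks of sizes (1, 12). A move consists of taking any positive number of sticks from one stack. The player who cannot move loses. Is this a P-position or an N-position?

N-position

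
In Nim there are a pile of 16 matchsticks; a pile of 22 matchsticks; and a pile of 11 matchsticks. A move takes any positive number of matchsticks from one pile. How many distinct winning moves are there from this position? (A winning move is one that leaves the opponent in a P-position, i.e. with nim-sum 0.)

Compute the nim-sum pairwise:
16 ⊕ 22 = 6
6 ⊕ 11 = 13
The overall nim-sum is X = 13. A pile of size p has a winning move iff p XOR X < p (reduce it to p XOR X).
  16: 16 XOR 13 = 29 ≥ 16 — no move.
  22: 22 XOR 13 = 27 ≥ 22 — no move.
  11: 11 XOR 13 = 6 < 11 — winning move (to 6).
That gives 1 winning move.

1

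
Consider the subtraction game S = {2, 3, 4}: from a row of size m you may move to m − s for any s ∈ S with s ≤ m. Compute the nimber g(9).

1

Compute g(0), g(1), … for moves {2, 3, 4}:
g(0) = mex{} = 0
g(1) = mex{} = 0
g(2) = mex{0} = 1
g(3) = mex{0} = 1
g(4) = mex{0,1} = 2
g(5) = mex{0,1} = 2
g(6) = mex{1,2} = 0
g(7) = mex{1,2} = 0
g(8) = mex{0,2} = 1
g(9) = mex{0,2} = 1
So g(9) = 1.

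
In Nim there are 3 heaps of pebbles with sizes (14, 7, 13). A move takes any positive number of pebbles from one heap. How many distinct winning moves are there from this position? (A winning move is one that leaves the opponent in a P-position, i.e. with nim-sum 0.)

Write each in binary and XOR column by column:
  1110  (14)
  0111  (7)
  1101  (13)
  ----
  0100  (4)
The overall nim-sum is X = 4. A heap of size p has a winning move iff p XOR X < p (reduce it to p XOR X).
  14: 14 XOR 4 = 10 < 14 — winning move (to 10).
  7: 7 XOR 4 = 3 < 7 — winning move (to 3).
  13: 13 XOR 4 = 9 < 13 — winning move (to 9).
That gives 3 winning moves.

3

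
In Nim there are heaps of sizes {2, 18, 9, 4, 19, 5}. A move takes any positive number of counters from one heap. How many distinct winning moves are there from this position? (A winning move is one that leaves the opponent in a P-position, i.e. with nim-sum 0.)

Nim-sum: 2 ⊕ 18 ⊕ 9 ⊕ 4 ⊕ 19 ⊕ 5 = 11.
The overall nim-sum is X = 11. A heap of size p has a winning move iff p XOR X < p (reduce it to p XOR X).
  2: 2 XOR 11 = 9 ≥ 2 — no move.
  18: 18 XOR 11 = 25 ≥ 18 — no move.
  9: 9 XOR 11 = 2 < 9 — winning move (to 2).
  4: 4 XOR 11 = 15 ≥ 4 — no move.
  19: 19 XOR 11 = 24 ≥ 19 — no move.
  5: 5 XOR 11 = 14 ≥ 5 — no move.
That gives 1 winning move.

1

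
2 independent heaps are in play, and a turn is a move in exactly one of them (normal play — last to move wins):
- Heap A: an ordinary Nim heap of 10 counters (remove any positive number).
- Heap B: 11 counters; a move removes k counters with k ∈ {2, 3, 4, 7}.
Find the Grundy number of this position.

10

Heap A is a plain Nim heap of size 10, so its Grundy value is 10.
For heap B, compute g(0), g(1), … with moves {2, 3, 4, 7}:
k:     0  1  2  3  4  5  6  7  8  9 10 11
g(k):  0  0  1  1  2  2  0  3  1  4  2  0
So g(11) = 0.
The value of a disjunctive sum is the nim-sum of the parts.
Combined value = 10 ⊕ 0 = 10.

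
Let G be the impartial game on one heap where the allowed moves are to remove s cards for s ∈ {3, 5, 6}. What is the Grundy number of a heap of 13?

1

Compute g(0), g(1), … for moves {3, 5, 6}:
k:     0  1  2  3  4  5  6  7  8  9 10 11 12 13
g(k):  0  0  0  1  1  1  2  2  2  0  0  0  1  1
So g(13) = 1.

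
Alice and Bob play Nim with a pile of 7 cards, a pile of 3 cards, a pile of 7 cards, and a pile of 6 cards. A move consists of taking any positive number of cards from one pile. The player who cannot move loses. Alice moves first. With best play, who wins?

Alice wins

Bitwise XOR of the heap sizes:
  111  (7)
  011  (3)
  111  (7)
  110  (6)
  ---
  101  (5)
The nim-sum is 5 ≠ 0, so this is an N-position: the player to move can win; Alice has a winning move.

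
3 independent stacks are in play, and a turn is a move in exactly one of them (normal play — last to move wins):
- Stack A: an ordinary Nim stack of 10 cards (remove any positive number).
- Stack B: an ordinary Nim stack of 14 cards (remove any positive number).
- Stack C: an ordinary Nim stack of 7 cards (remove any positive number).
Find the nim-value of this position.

3

Stack A is a plain Nim stack of size 10, so its Grundy value is 10.
Stack B is a plain Nim stack of size 14, so its Grundy value is 14.
Stack C is a plain Nim stack of size 7, so its Grundy value is 7.
The value of a disjunctive sum is the nim-sum of the parts.
Combined value = 10 ⊕ 14 ⊕ 7 = 3.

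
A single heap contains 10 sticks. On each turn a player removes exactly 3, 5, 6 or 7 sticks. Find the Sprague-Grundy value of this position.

0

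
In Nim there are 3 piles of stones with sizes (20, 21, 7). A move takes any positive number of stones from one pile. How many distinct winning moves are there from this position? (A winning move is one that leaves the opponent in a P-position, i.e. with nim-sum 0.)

3

Bitwise XOR of the heap sizes:
  10100  (20)
  10101  (21)
  00111  (7)
  -----
  00110  (6)
The overall nim-sum is X = 6. A pile of size p has a winning move iff p XOR X < p (reduce it to p XOR X).
  20: 20 XOR 6 = 18 < 20 — winning move (to 18).
  21: 21 XOR 6 = 19 < 21 — winning move (to 19).
  7: 7 XOR 6 = 1 < 7 — winning move (to 1).
That gives 3 winning moves.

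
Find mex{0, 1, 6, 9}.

2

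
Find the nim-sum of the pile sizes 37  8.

In binary:
  100101  (37)
  001000  (8)
  ------
  101101  (45)

45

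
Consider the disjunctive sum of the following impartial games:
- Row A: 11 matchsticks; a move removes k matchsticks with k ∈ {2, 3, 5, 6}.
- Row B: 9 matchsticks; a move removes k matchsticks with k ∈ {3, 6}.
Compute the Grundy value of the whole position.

1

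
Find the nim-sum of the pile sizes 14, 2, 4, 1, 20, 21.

8

Compute the nim-sum pairwise:
14 ⊕ 2 = 12
12 ⊕ 4 = 8
8 ⊕ 1 = 9
9 ⊕ 20 = 29
29 ⊕ 21 = 8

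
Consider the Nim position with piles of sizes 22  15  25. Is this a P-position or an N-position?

P-position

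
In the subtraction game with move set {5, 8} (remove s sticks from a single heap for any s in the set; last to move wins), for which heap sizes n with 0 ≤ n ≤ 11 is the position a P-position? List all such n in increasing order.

0, 1, 2, 3, 4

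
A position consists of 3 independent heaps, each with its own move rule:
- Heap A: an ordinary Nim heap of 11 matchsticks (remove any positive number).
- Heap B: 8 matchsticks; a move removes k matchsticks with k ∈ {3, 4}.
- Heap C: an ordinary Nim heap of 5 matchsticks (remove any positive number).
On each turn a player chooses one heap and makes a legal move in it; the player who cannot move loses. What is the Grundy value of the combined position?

14

Heap A is a plain Nim heap of size 11, so its Grundy value is 11.
Build the Grundy sequence for heap B with g(k) = mex{g(k−s) : s ∈ {3, 4}, s ≤ k}:
k:     0  1  2  3  4  5  6  7  8
g(k):  0  0  0  1  1  1  2  0  0
So g(8) = 0.
Heap C is a plain Nim heap of size 5, so its Grundy value is 5.
The value of a disjunctive sum is the nim-sum of the parts.
Combined value = 11 ⊕ 0 ⊕ 5 = 14.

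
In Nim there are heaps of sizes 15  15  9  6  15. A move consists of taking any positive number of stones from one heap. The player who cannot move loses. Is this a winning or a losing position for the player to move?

Losing position

Nim-sum: 15 XOR 15 XOR 9 XOR 6 XOR 15 = 0.
The nim-sum is 0, so this is a P-position: the player to move is in a losing position under optimal play.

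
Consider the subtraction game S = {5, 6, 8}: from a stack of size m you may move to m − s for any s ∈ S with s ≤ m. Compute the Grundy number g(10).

2

Compute g(0), g(1), … for moves {5, 6, 8}:
k:     0  1  2  3  4  5  6  7  8  9 10
g(k):  0  0  0  0  0  1  1  1  1  1  2
So g(10) = 2.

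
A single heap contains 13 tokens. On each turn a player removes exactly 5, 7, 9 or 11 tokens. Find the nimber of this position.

Build the Grundy sequence with g(k) = mex{g(k−s) : s ∈ {5, 7, 9, 11}, s ≤ k}:
k:     0  1  2  3  4  5  6  7  8  9 10 11 12 13
g(k):  0  0  0  0  0  1  1  1  1  1  2  2  2  2
So g(13) = 2.

2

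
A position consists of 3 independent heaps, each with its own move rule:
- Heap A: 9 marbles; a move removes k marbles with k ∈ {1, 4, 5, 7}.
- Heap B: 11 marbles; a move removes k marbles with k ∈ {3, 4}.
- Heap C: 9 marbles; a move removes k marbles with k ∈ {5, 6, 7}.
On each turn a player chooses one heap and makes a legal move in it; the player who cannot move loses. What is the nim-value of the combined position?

1

For heap A, compute g(0), g(1), … with moves {1, 4, 5, 7}:
k:     0  1  2  3  4  5  6  7  8  9
g(k):  0  1  0  1  2  3  2  3  0  1
So g(9) = 1.
Build the Grundy sequence for heap B with g(k) = mex{g(k−s) : s ∈ {3, 4}, s ≤ k}:
g(0) = mex{} = 0
g(1) = mex{} = 0
g(2) = mex{} = 0
g(3) = mex{0} = 1
g(4) = mex{0} = 1
g(5) = mex{0} = 1
g(6) = mex{0,1} = 2
g(7) = mex{1} = 0
g(8) = mex{1} = 0
g(9) = mex{1,2} = 0
g(10) = mex{0,2} = 1
g(11) = mex{0} = 1
So g(11) = 1.
Build the Grundy sequence for heap C with g(k) = mex{g(k−s) : s ∈ {5, 6, 7}, s ≤ k}:
k:     0  1  2  3  4  5  6  7  8  9
g(k):  0  0  0  0  0  1  1  1  1  1
So g(9) = 1.
By the Sprague-Grundy theorem, the Grundy value of a sum of independent games is the XOR of the component values.
Combined value = 1 ⊕ 1 ⊕ 1 = 1.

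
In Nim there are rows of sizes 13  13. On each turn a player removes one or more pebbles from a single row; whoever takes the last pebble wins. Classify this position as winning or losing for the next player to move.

Losing position

Nim-sum: 13 ^ 13 = 0.
The nim-sum is 0, so this is a P-position: the player to move is in a losing position under optimal play.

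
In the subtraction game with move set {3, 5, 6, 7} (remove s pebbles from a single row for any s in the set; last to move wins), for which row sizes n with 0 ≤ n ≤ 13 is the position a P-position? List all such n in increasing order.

0, 1, 2, 10, 11, 12

Compute g(0), g(1), … for moves {3, 5, 6, 7}:
g(0) = mex{} = 0
g(1) = mex{} = 0
g(2) = mex{} = 0
g(3) = mex{0} = 1
g(4) = mex{0} = 1
g(5) = mex{0} = 1
g(6) = mex{0,1} = 2
g(7) = mex{0,1} = 2
g(8) = mex{0,1} = 2
g(9) = mex{0,1,2} = 3
g(10) = mex{1,2} = 0
g(11) = mex{1,2} = 0
g(12) = mex{1,2,3} = 0
g(13) = mex{0,2} = 1
The P-positions (g = 0) in 0..13 are 0, 1, 2, 10, 11, 12.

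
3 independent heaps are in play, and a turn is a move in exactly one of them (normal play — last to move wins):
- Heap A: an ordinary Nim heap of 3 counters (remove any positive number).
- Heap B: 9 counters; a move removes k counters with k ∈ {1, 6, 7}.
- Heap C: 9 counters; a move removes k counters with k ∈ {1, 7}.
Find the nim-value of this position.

Heap A is a plain Nim heap of size 3, so its Grundy value is 3.
Grundy values for heap B (subtraction set {1, 6, 7}):
g(0) = mex{} = 0
g(1) = mex{0} = 1
g(2) = mex{1} = 0
g(3) = mex{0} = 1
g(4) = mex{1} = 0
g(5) = mex{0} = 1
g(6) = mex{0,1} = 2
g(7) = mex{0,1,2} = 3
g(8) = mex{0,1,3} = 2
g(9) = mex{0,1,2} = 3
So g(9) = 3.
Build the Grundy sequence for heap C with g(k) = mex{g(k−s) : s ∈ {1, 7}, s ≤ k}:
g(0) = mex{} = 0
g(1) = mex{0} = 1
g(2) = mex{1} = 0
g(3) = mex{0} = 1
g(4) = mex{1} = 0
g(5) = mex{0} = 1
g(6) = mex{1} = 0
g(7) = mex{0} = 1
g(8) = mex{1} = 0
g(9) = mex{0} = 1
So g(9) = 1.
The value of a disjunctive sum is the nim-sum of the parts.
Combined value = 3 XOR 3 XOR 1 = 1.

1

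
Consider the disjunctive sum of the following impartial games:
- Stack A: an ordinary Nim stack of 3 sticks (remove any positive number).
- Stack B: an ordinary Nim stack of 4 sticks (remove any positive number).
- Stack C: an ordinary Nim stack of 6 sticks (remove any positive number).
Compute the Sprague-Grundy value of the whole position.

1

Stack A is a plain Nim stack of size 3, so its Grundy value is 3.
Stack B is a plain Nim stack of size 4, so its Grundy value is 4.
Stack C is a plain Nim stack of size 6, so its Grundy value is 6.
The value of a disjunctive sum is the nim-sum of the parts.
Combined value = 3 XOR 4 XOR 6 = 1.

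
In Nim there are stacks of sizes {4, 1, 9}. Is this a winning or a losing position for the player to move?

Winning position

Nim-sum: 4 ^ 1 ^ 9 = 12.
The nim-sum is 12 ≠ 0, so this is an N-position: the player to move can win.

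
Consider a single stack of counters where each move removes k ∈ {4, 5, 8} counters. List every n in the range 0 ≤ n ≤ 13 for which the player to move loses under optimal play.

0, 1, 2, 3, 12, 13

Build the Grundy sequence with g(k) = mex{g(k−s) : s ∈ {4, 5, 8}, s ≤ k}:
g(0) = mex{} = 0
g(1) = mex{} = 0
g(2) = mex{} = 0
g(3) = mex{} = 0
g(4) = mex{0} = 1
g(5) = mex{0} = 1
g(6) = mex{0} = 1
g(7) = mex{0} = 1
g(8) = mex{0,1} = 2
g(9) = mex{0,1} = 2
g(10) = mex{0,1} = 2
g(11) = mex{0,1} = 2
g(12) = mex{1,2} = 0
g(13) = mex{1,2} = 0
The P-positions (g = 0) in 0..13 are 0, 1, 2, 3, 12, 13.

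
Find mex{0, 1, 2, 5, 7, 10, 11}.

3

The values 0, 1, 2 are all present; 3 is the first non-negative integer missing from the set.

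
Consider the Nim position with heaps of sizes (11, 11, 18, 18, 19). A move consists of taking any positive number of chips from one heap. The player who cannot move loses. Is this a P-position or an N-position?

N-position

Compute the nim-sum pairwise:
11 ^ 11 = 0
0 ^ 18 = 18
18 ^ 18 = 0
0 ^ 19 = 19
The nim-sum is 19 ≠ 0, so this is an N-position: the player to move can win.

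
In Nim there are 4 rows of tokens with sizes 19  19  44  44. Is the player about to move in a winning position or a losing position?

Bitwise XOR of the heap sizes:
  010011  (19)
  010011  (19)
  101100  (44)
  101100  (44)
  ------
  000000  (0)
The nim-sum is 0, so this is a P-position: the player to move is in a losing position under optimal play.

Losing position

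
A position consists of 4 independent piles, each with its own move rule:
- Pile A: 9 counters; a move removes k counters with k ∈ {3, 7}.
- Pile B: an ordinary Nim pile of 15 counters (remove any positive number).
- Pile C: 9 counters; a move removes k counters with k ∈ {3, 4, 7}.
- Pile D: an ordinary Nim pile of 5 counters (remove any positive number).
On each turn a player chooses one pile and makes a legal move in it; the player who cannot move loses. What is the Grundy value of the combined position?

8

Build the Grundy sequence for pile A with g(k) = mex{g(k−s) : s ∈ {3, 7}, s ≤ k}:
g(0) = mex{} = 0
g(1) = mex{} = 0
g(2) = mex{} = 0
g(3) = mex{0} = 1
g(4) = mex{0} = 1
g(5) = mex{0} = 1
g(6) = mex{1} = 0
g(7) = mex{0,1} = 2
g(8) = mex{0,1} = 2
g(9) = mex{0} = 1
So g(9) = 1.
Pile B is a plain Nim pile of size 15, so its Grundy value is 15.
Build the Grundy sequence for pile C with g(k) = mex{g(k−s) : s ∈ {3, 4, 7}, s ≤ k}:
g(0) = mex{} = 0
g(1) = mex{} = 0
g(2) = mex{} = 0
g(3) = mex{0} = 1
g(4) = mex{0} = 1
g(5) = mex{0} = 1
g(6) = mex{0,1} = 2
g(7) = mex{0,1} = 2
g(8) = mex{0,1} = 2
g(9) = mex{0,1,2} = 3
So g(9) = 3.
Pile D is a plain Nim pile of size 5, so its Grundy value is 5.
By the Sprague-Grundy theorem, the Grundy value of a sum of independent games is the XOR of the component values.
Combined value = 1 XOR 15 XOR 3 XOR 5 = 8.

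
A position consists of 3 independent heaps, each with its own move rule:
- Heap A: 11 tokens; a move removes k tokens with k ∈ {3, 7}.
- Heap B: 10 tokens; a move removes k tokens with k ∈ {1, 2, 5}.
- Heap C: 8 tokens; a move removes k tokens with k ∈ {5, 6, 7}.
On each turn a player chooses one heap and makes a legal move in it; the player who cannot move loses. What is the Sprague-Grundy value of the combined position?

Build the Grundy sequence for heap A with g(k) = mex{g(k−s) : s ∈ {3, 7}, s ≤ k}:
g(0) = mex{} = 0
g(1) = mex{} = 0
g(2) = mex{} = 0
g(3) = mex{0} = 1
g(4) = mex{0} = 1
g(5) = mex{0} = 1
g(6) = mex{1} = 0
g(7) = mex{0,1} = 2
g(8) = mex{0,1} = 2
g(9) = mex{0} = 1
g(10) = mex{1,2} = 0
g(11) = mex{1,2} = 0
So g(11) = 0.
For heap B, compute g(0), g(1), … with moves {1, 2, 5}:
g(0) = mex{} = 0
g(1) = mex{0} = 1
g(2) = mex{0,1} = 2
g(3) = mex{1,2} = 0
g(4) = mex{0,2} = 1
g(5) = mex{0,1} = 2
g(6) = mex{1,2} = 0
g(7) = mex{0,2} = 1
g(8) = mex{0,1} = 2
g(9) = mex{1,2} = 0
g(10) = mex{0,2} = 1
So g(10) = 1.
Grundy values for heap C (subtraction set {5, 6, 7}):
k:     0  1  2  3  4  5  6  7  8
g(k):  0  0  0  0  0  1  1  1  1
So g(8) = 1.
The value of a disjunctive sum is the nim-sum of the parts.
Combined value = 0 ⊕ 1 ⊕ 1 = 0.

0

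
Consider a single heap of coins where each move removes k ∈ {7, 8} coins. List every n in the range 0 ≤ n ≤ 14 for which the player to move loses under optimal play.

0, 1, 2, 3, 4, 5, 6

Build the Grundy sequence with g(k) = mex{g(k−s) : s ∈ {7, 8}, s ≤ k}:
g(0) = mex{} = 0
g(1) = mex{} = 0
g(2) = mex{} = 0
g(3) = mex{} = 0
g(4) = mex{} = 0
g(5) = mex{} = 0
g(6) = mex{} = 0
g(7) = mex{0} = 1
g(8) = mex{0} = 1
g(9) = mex{0} = 1
g(10) = mex{0} = 1
g(11) = mex{0} = 1
g(12) = mex{0} = 1
g(13) = mex{0} = 1
g(14) = mex{0,1} = 2
The P-positions (g = 0) in 0..14 are 0, 1, 2, 3, 4, 5, 6.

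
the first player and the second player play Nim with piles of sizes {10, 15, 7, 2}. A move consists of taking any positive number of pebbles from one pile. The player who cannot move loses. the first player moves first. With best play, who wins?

Write each in binary and XOR column by column:
  1010  (10)
  1111  (15)
  0111  (7)
  0010  (2)
  ----
  0000  (0)
The nim-sum is 0, so this is a P-position: the player to move is in a losing position under optimal play; the first player is about to move from it and so loses — the second player wins.

the second player wins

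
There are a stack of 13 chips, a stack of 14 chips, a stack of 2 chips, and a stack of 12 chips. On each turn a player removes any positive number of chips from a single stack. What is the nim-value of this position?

Compute the nim-sum pairwise:
13 ⊕ 14 = 3
3 ⊕ 2 = 1
1 ⊕ 12 = 13

13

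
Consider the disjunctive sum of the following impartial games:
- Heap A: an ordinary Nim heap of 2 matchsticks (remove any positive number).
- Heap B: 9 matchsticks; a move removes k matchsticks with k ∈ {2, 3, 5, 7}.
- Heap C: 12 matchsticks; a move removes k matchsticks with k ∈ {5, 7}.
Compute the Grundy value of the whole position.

Heap A is a plain Nim heap of size 2, so its Grundy value is 2.
For heap B, compute g(0), g(1), … with moves {2, 3, 5, 7}:
g(0) = mex{} = 0
g(1) = mex{} = 0
g(2) = mex{0} = 1
g(3) = mex{0} = 1
g(4) = mex{0,1} = 2
g(5) = mex{0,1} = 2
g(6) = mex{0,1,2} = 3
g(7) = mex{0,1,2} = 3
g(8) = mex{0,1,2,3} = 4
g(9) = mex{1,2,3} = 0
So g(9) = 0.
Grundy values for heap C (subtraction set {5, 7}):
k:     0  1  2  3  4  5  6  7  8  9 10 11 12
g(k):  0  0  0  0  0  1  1  1  1  1  2  2  0
So g(12) = 0.
The value of a disjunctive sum is the nim-sum of the parts.
Combined value = 2 ⊕ 0 ⊕ 0 = 2.

2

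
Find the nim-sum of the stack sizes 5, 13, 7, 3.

Compute the nim-sum pairwise:
5 ^ 13 = 8
8 ^ 7 = 15
15 ^ 3 = 12

12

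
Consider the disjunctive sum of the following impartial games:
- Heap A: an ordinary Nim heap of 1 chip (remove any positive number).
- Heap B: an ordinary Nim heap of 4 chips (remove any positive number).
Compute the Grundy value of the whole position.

Heap A is a plain Nim heap of size 1, so its Grundy value is 1.
Heap B is a plain Nim heap of size 4, so its Grundy value is 4.
By the Sprague-Grundy theorem, the Grundy value of a sum of independent games is the XOR of the component values.
Combined value = 1 XOR 4 = 5.

5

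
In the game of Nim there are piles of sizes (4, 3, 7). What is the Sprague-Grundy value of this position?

0

In binary:
  100  (4)
  011  (3)
  111  (7)
  ---
  000  (0)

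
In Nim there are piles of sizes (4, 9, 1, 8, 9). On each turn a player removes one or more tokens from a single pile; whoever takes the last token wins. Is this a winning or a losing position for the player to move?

Winning position

Compute the nim-sum pairwise:
4 ^ 9 = 13
13 ^ 1 = 12
12 ^ 8 = 4
4 ^ 9 = 13
The nim-sum is 13 ≠ 0, so this is an N-position: the player to move can win.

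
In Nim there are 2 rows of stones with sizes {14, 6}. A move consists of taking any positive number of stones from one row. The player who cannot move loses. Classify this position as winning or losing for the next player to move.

Winning position

Compute the nim-sum pairwise:
14 ⊕ 6 = 8
The nim-sum is 8 ≠ 0, so this is an N-position: the player to move can win.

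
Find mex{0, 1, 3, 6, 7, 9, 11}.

2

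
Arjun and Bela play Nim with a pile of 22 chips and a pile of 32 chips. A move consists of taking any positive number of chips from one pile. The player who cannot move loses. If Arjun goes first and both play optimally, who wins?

Arjun wins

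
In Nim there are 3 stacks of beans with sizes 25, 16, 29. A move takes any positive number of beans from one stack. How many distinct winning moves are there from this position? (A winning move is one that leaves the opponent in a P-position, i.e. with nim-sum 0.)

Bitwise XOR of the heap sizes:
  11001  (25)
  10000  (16)
  11101  (29)
  -----
  10100  (20)
The overall nim-sum is X = 20. A stack of size p has a winning move iff p XOR X < p (reduce it to p XOR X).
  25: 25 XOR 20 = 13 < 25 — winning move (to 13).
  16: 16 XOR 20 = 4 < 16 — winning move (to 4).
  29: 29 XOR 20 = 9 < 29 — winning move (to 9).
That gives 3 winning moves.

3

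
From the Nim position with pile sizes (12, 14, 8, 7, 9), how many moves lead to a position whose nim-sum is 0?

3

Nim-sum: 12 XOR 14 XOR 8 XOR 7 XOR 9 = 4.
The overall nim-sum is X = 4. A pile of size p has a winning move iff p XOR X < p (reduce it to p XOR X).
  12: 12 XOR 4 = 8 < 12 — winning move (to 8).
  14: 14 XOR 4 = 10 < 14 — winning move (to 10).
  8: 8 XOR 4 = 12 ≥ 8 — no move.
  7: 7 XOR 4 = 3 < 7 — winning move (to 3).
  9: 9 XOR 4 = 13 ≥ 9 — no move.
That gives 3 winning moves.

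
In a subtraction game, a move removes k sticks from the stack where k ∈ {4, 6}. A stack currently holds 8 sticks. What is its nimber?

2

Grundy values for subtraction set {4, 6}:
g(0) = mex{} = 0
g(1) = mex{} = 0
g(2) = mex{} = 0
g(3) = mex{} = 0
g(4) = mex{0} = 1
g(5) = mex{0} = 1
g(6) = mex{0} = 1
g(7) = mex{0} = 1
g(8) = mex{0,1} = 2
So g(8) = 2.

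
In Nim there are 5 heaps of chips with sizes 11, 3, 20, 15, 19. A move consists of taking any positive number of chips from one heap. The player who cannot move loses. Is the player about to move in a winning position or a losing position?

Nim-sum: 11 ⊕ 3 ⊕ 20 ⊕ 15 ⊕ 19 = 0.
The nim-sum is 0, so this is a P-position: the player to move is in a losing position under optimal play.

Losing position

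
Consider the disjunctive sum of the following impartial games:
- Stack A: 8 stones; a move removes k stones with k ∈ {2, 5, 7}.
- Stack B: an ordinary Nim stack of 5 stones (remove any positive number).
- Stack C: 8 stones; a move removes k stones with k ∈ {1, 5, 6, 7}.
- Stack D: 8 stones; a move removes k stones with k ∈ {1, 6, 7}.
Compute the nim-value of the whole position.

Build the Grundy sequence for stack A with g(k) = mex{g(k−s) : s ∈ {2, 5, 7}, s ≤ k}:
k:     0  1  2  3  4  5  6  7  8
g(k):  0  0  1  1  0  2  1  3  2
So g(8) = 2.
Stack B is a plain Nim stack of size 5, so its Grundy value is 5.
Grundy values for stack C (subtraction set {1, 5, 6, 7}):
g(0) = mex{} = 0
g(1) = mex{0} = 1
g(2) = mex{1} = 0
g(3) = mex{0} = 1
g(4) = mex{1} = 0
g(5) = mex{0} = 1
g(6) = mex{0,1} = 2
g(7) = mex{0,1,2} = 3
g(8) = mex{0,1,3} = 2
So g(8) = 2.
Build the Grundy sequence for stack D with g(k) = mex{g(k−s) : s ∈ {1, 6, 7}, s ≤ k}:
g(0) = mex{} = 0
g(1) = mex{0} = 1
g(2) = mex{1} = 0
g(3) = mex{0} = 1
g(4) = mex{1} = 0
g(5) = mex{0} = 1
g(6) = mex{0,1} = 2
g(7) = mex{0,1,2} = 3
g(8) = mex{0,1,3} = 2
So g(8) = 2.
The value of a disjunctive sum is the nim-sum of the parts.
Combined value = 2 ⊕ 5 ⊕ 2 ⊕ 2 = 7.

7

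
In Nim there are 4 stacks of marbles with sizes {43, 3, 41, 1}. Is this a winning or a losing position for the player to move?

Write each in binary and XOR column by column:
  101011  (43)
  000011  (3)
  101001  (41)
  000001  (1)
  ------
  000000  (0)
The nim-sum is 0, so this is a P-position: the player to move is in a losing position under optimal play.

Losing position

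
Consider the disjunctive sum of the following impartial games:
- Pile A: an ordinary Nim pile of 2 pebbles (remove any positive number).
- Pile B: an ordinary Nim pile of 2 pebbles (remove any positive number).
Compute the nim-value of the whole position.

0

Pile A is a plain Nim pile of size 2, so its Grundy value is 2.
Pile B is a plain Nim pile of size 2, so its Grundy value is 2.
By the Sprague-Grundy theorem, the Grundy value of a sum of independent games is the XOR of the component values.
Combined value = 2 ⊕ 2 = 0.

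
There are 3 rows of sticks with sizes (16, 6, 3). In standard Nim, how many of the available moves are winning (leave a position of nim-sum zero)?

1

Compute the nim-sum pairwise:
16 ^ 6 = 22
22 ^ 3 = 21
The overall nim-sum is X = 21. A row of size p has a winning move iff p XOR X < p (reduce it to p XOR X).
  16: 16 XOR 21 = 5 < 16 — winning move (to 5).
  6: 6 XOR 21 = 19 ≥ 6 — no move.
  3: 3 XOR 21 = 22 ≥ 3 — no move.
That gives 1 winning move.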